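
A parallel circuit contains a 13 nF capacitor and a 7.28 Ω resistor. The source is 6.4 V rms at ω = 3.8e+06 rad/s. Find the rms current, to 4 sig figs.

934.2 mA

X_C = 1/(ωC) = 20.24 Ω
Parallel: admittances add. Y = 1/R + jωC
Y = (0.1374 + j0.04940) S
|Y| = 0.1460 S → |Z| = 1/|Y| = 6.850 Ω, ∠Z = −∠Y = -19.78°
I = V/|Z| = 6.4/6.850 = 934.2 mA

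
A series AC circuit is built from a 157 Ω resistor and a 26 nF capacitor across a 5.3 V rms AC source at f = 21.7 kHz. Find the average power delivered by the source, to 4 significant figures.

42.31 mW

ω = 2πf = 136300 rad/s
X_C = 1/(ωC) = 282.1 Ω
Z = 157.0 − j282.1 Ω
|Z| = √(157.0² + 282.1²) = 322.8 Ω
∠Z = arctan(-282.1/157.0) = -60.90°
I = V/|Z| = 16.42 mA
P = VI cos φ = 5.3 × 0.01642 × cos(-60.90°) = 42.31 mW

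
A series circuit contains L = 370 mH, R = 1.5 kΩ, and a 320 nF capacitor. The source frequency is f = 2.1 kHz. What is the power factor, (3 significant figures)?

0.307

ω = 2πf = 13190 rad/s
X_L = ωL = 4880 Ω
X_C = 1/(ωC) = 237 Ω
Net reactance X = X_L − X_C = 4650 Ω
Z = 1500 + j4650 Ω
|Z| = √(1500² + 4650²) = 4880 Ω
∠Z = arctan(4650/1500) = 72.1°
cos φ = cos(72.1°) = 0.307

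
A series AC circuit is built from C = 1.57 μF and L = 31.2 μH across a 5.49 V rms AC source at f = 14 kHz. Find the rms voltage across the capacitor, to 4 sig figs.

ω = 2πf = 87960 rad/s
X_L = ωL = 2.744 Ω
X_C = 1/(ωC) = 7.241 Ω
Net reactance X = X_L − X_C = -4.496 Ω
Z = − j4.496 Ω
|Z| = √(0² + 4.496²) = 4.496 Ω
I = V/|Z| = 1.221 A
V_C = I·|Z_C| = 1.221 × 7.241 = 8.841 V

8.841 V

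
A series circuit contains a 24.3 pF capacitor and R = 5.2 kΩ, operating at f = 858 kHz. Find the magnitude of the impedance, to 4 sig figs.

ω = 2πf = 5.391e+06 rad/s
X_C = 1/(ωC) = 7634 Ω
Z = 5200 − j7634 Ω
|Z| = √(5200² + 7634²) = 9236 Ω

9236 Ω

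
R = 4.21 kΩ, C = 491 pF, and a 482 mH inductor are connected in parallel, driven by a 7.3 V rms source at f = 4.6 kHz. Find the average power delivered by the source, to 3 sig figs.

12.7 mW

ω = 2πf = 28900 rad/s
X_L = ωL = 13900 Ω
X_C = 1/(ωC) = 70500 Ω
Parallel: admittances add. Y = 1/R + 1/(jωL) + jωC
Y = (0.000238 − j5.76e-05) S
|Y| = 0.000244 S → |Z| = 1/|Y| = 4090 Ω, ∠Z = −∠Y = 13.6°
I = V/|Z| = 1.78 mA
P = VI cos φ = 7.3 × 0.00178 × cos(13.6°) = 12.7 mW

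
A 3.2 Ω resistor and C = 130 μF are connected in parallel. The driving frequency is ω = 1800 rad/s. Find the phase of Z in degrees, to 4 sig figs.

-36.83°

X_C = 1/(ωC) = 4.274 Ω
Parallel: admittances add. Y = 1/R + jωC
Y = (0.3125 + j0.2340) S
|Y| = 0.3904 S → |Z| = 1/|Y| = 2.561 Ω, ∠Z = −∠Y = -36.83°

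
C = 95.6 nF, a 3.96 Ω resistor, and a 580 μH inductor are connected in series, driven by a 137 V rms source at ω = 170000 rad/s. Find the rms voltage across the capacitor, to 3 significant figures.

X_L = ωL = 98.6 Ω
X_C = 1/(ωC) = 61.5 Ω
Net reactance X = X_L − X_C = 37.1 Ω
Z = 3.96 + j37.1 Ω
|Z| = √(3.96² + 37.1²) = 37.3 Ω
I = V/|Z| = 3.67 A
V_C = I·|Z_C| = 3.67 × 61.5 = 226 V

226 V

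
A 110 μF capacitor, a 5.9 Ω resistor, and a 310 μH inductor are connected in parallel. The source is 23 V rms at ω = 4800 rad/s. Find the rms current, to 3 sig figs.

X_L = ωL = 1.49 Ω
X_C = 1/(ωC) = 1.89 Ω
Parallel: admittances add. Y = 1/R + 1/(jωL) + jωC
Y = (0.169 − j0.144) S
|Y| = 0.222 S → |Z| = 1/|Y| = 4.50 Ω, ∠Z = −∠Y = 40.4°
I = V/|Z| = 23/4.50 = 5.12 A

5.12 A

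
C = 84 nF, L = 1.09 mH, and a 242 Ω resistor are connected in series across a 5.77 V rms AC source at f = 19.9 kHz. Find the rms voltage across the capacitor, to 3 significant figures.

2.24 V

ω = 2πf = 125000 rad/s
X_L = ωL = 136 Ω
X_C = 1/(ωC) = 95.2 Ω
Net reactance X = X_L − X_C = 41.1 Ω
Z = 242 + j41.1 Ω
|Z| = √(242² + 41.1²) = 245 Ω
I = V/|Z| = 23.5 mA
V_C = I·|Z_C| = 0.0235 × 95.2 = 2.24 V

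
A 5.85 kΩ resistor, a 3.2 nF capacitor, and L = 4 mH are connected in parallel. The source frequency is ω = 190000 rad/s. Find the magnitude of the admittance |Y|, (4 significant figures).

728.1 μS

X_L = ωL = 760.0 Ω
X_C = 1/(ωC) = 1645 Ω
Parallel: admittances add. Y = 1/R + 1/(jωL) + jωC
Y = (0.0001709 − j0.0007078) S
|Y| = 0.0007281 S → |Z| = 1/|Y| = 1373 Ω, ∠Z = −∠Y = 76.42°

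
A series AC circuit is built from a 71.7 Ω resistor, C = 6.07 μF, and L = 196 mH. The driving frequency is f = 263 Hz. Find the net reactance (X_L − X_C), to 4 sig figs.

ω = 2πf = 1652 rad/s
X_L = ωL = 323.9 Ω
X_C = 1/(ωC) = 99.70 Ω
X = 323.9 − 99.70 = 224.2 Ω

224.2 Ω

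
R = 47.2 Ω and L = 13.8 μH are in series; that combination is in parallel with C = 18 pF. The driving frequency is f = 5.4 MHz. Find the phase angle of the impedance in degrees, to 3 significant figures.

81.9°

ω = 2πf = 3.393e+07 rad/s
X_L = ωL = 468 Ω
X_C = 1/(ωC) = 1640 Ω
Branch 1 (R+jX_L): Z₁ = 47.2 + j468 Ω, |Z₁| = 471 Ω
Branch 2 (−jX_C): Z₂ = −j1640 Ω
Parallel: Z = Z₁Z₂/(Z₁+Z₂), |Z| = 659 Ω, ∠Z = 81.9°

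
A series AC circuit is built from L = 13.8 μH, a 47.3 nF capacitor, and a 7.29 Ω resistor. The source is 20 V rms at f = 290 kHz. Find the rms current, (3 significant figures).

ω = 2πf = 1.822e+06 rad/s
X_L = ωL = 25.1 Ω
X_C = 1/(ωC) = 11.6 Ω
Net reactance X = X_L − X_C = 13.5 Ω
Z = 7.29 + j13.5 Ω
|Z| = √(7.29² + 13.5²) = 15.4 Ω
I = V/|Z| = 20/15.4 = 1.30 A

1.30 A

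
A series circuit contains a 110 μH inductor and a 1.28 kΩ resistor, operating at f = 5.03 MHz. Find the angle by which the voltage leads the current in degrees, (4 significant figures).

ω = 2πf = 3.16e+07 rad/s
X_L = ωL = 3476 Ω
Z = 1280 + j3476 Ω
|Z| = √(1280² + 3476²) = 3705 Ω
∠Z = arctan(3476/1280) = 69.79°

69.79°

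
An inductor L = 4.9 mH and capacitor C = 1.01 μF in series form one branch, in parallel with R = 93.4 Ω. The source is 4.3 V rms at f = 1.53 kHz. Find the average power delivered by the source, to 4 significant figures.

198.0 mW

ω = 2πf = 9613 rad/s
X_L = ωL = 47.11 Ω
X_C = 1/(ωC) = 103.0 Ω
Branch 1: Z₁ = R = 93.40 Ω
Branch 2 (series LC): Z₂ = j(X_L − X_C) = −j55.89 Ω
Parallel: Z = Z₁Z₂/(Z₁+Z₂), |Z| = 47.96 Ω, ∠Z = -59.10°
I = V/|Z| = 89.66 mA
P = VI cos φ = 4.3 × 0.08966 × cos(-59.10°) = 198.0 mW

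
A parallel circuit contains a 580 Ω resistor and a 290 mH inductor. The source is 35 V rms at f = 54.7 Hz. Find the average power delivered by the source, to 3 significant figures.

2.11 W

ω = 2πf = 343.7 rad/s
X_L = ωL = 99.7 Ω
Parallel: admittances add. Y = 1/R + 1/(jωL)
Y = (0.00172 − j0.0100) S
|Y| = 0.0102 S → |Z| = 1/|Y| = 98.2 Ω, ∠Z = −∠Y = 80.2°
I = V/|Z| = 356 mA
P = VI cos φ = 35 × 0.356 × cos(80.2°) = 2.11 W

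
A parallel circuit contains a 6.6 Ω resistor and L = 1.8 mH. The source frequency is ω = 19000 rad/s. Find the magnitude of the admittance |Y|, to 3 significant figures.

154 mS

X_L = ωL = 34.2 Ω
Parallel: admittances add. Y = 1/R + 1/(jωL)
Y = (0.152 − j0.0292) S
|Y| = 0.154 S → |Z| = 1/|Y| = 6.48 Ω, ∠Z = −∠Y = 10.9°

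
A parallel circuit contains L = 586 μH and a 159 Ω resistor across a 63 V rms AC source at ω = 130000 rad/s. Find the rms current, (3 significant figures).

917 mA

X_L = ωL = 76.2 Ω
Parallel: admittances add. Y = 1/R + 1/(jωL)
Y = (0.00629 − j0.0131) S
|Y| = 0.0146 S → |Z| = 1/|Y| = 68.7 Ω, ∠Z = −∠Y = 64.4°
I = V/|Z| = 63/68.7 = 917 mA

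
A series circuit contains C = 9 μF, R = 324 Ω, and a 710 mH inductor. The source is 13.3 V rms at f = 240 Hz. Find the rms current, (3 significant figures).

12.7 mA

ω = 2πf = 1508 rad/s
X_L = ωL = 1070 Ω
X_C = 1/(ωC) = 73.7 Ω
Net reactance X = X_L − X_C = 997 Ω
Z = 324 + j997 Ω
|Z| = √(324² + 997²) = 1050 Ω
I = V/|Z| = 13.3/1050 = 12.7 mA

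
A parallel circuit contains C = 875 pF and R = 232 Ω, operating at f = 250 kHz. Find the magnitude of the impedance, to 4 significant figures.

ω = 2πf = 1.571e+06 rad/s
X_C = 1/(ωC) = 727.6 Ω
Parallel: admittances add. Y = 1/R + jωC
Y = (0.004310 + j0.001374) S
|Y| = 0.004524 S → |Z| = 1/|Y| = 221.0 Ω, ∠Z = −∠Y = -17.69°

221.0 Ω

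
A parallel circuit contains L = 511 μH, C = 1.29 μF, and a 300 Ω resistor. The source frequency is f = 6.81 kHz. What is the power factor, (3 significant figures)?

0.332

ω = 2πf = 42790 rad/s
X_L = ωL = 21.9 Ω
X_C = 1/(ωC) = 18.1 Ω
Parallel: admittances add. Y = 1/R + 1/(jωL) + jωC
Y = (0.00333 + j0.00946) S
|Y| = 0.0100 S → |Z| = 1/|Y| = 99.7 Ω, ∠Z = −∠Y = -70.6°
cos φ = cos(-70.6°) = 0.332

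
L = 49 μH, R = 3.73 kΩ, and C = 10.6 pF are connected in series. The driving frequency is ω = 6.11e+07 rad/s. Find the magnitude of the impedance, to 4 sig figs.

4002 Ω

X_L = ωL = 2994 Ω
X_C = 1/(ωC) = 1544 Ω
Net reactance X = X_L − X_C = 1450 Ω
Z = 3730 + j1450 Ω
|Z| = √(3730² + 1450²) = 4002 Ω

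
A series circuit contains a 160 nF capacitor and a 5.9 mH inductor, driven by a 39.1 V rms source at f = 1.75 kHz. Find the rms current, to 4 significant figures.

ω = 2πf = 11000 rad/s
X_L = ωL = 64.87 Ω
X_C = 1/(ωC) = 568.4 Ω
Net reactance X = X_L − X_C = -503.5 Ω
Z = − j503.5 Ω
|Z| = √(0² + 503.5²) = 503.5 Ω
I = V/|Z| = 39.1/503.5 = 77.65 mA

77.65 mA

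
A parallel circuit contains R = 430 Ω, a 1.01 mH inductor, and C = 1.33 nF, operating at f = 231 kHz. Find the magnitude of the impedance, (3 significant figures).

379 Ω

ω = 2πf = 1.451e+06 rad/s
X_L = ωL = 1470 Ω
X_C = 1/(ωC) = 518 Ω
Parallel: admittances add. Y = 1/R + 1/(jωL) + jωC
Y = (0.00233 + j0.00125) S
|Y| = 0.00264 S → |Z| = 1/|Y| = 379 Ω, ∠Z = −∠Y = -28.2°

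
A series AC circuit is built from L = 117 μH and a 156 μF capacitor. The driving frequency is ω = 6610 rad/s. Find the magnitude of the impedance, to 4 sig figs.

X_L = ωL = 0.7734 Ω
X_C = 1/(ωC) = 0.9698 Ω
Net reactance X = X_L − X_C = -0.1964 Ω
Z = − j0.1964 Ω
|Z| = √(0² + 0.1964²) = 0.1964 Ω

0.1964 Ω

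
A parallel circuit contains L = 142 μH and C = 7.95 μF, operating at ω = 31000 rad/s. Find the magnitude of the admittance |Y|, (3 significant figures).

X_L = ωL = 4.40 Ω
X_C = 1/(ωC) = 4.06 Ω
Parallel: admittances add. Y = 1/(jωL) + jωC
Y = (0 + j0.0193) S
|Y| = 0.0193 S → |Z| = 1/|Y| = 51.9 Ω, ∠Z = −∠Y = -90.0°

19.3 mS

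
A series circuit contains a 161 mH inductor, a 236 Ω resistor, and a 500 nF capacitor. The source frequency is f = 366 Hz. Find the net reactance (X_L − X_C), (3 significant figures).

ω = 2πf = 2300 rad/s
X_L = ωL = 370 Ω
X_C = 1/(ωC) = 870 Ω
X = 370 − 870 = -499 Ω

-499 Ω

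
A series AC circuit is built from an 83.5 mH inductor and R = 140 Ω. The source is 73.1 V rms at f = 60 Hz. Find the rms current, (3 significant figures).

509 mA

ω = 2πf = 377.0 rad/s
X_L = ωL = 31.5 Ω
Z = 140 + j31.5 Ω
|Z| = √(140² + 31.5²) = 143 Ω
I = V/|Z| = 73.1/143 = 509 mA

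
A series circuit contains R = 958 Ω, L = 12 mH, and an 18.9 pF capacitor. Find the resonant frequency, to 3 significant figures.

334 kHz

ω₀ = 1/√(LC) = 1/√(0.012 × 1.89e-11) = 2.1e+06 rad/s
f₀ = ω₀/(2π) = 334 kHz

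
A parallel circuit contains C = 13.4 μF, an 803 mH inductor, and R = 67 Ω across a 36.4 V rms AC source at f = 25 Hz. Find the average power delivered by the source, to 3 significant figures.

19.8 W

ω = 2πf = 157.1 rad/s
X_L = ωL = 126 Ω
X_C = 1/(ωC) = 475 Ω
Parallel: admittances add. Y = 1/R + 1/(jωL) + jωC
Y = (0.0149 − j0.00582) S
|Y| = 0.0160 S → |Z| = 1/|Y| = 62.4 Ω, ∠Z = −∠Y = 21.3°
I = V/|Z| = 583 mA
P = VI cos φ = 36.4 × 0.583 × cos(21.3°) = 19.8 W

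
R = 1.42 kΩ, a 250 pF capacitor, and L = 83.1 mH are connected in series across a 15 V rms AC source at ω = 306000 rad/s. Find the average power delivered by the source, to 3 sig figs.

2.07 mW

X_L = ωL = 25400 Ω
X_C = 1/(ωC) = 13100 Ω
Net reactance X = X_L − X_C = 12400 Ω
Z = 1420 + j12400 Ω
|Z| = √(1420² + 12400²) = 12400 Ω
∠Z = arctan(12400/1420) = 83.4°
I = V/|Z| = 1.21 mA
P = VI cos φ = 15 × 0.00121 × cos(83.4°) = 2.07 mW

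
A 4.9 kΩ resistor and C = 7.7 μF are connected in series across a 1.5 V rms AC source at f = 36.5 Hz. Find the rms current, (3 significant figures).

ω = 2πf = 229.3 rad/s
X_C = 1/(ωC) = 566 Ω
Z = 4900 − j566 Ω
|Z| = √(4900² + 566²) = 4930 Ω
I = V/|Z| = 1.5/4930 = 304 μA

304 μA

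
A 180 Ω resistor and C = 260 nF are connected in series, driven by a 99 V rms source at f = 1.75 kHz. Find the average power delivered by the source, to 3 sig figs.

11.4 W

ω = 2πf = 11000 rad/s
X_C = 1/(ωC) = 350 Ω
Z = 180 − j350 Ω
|Z| = √(180² + 350²) = 393 Ω
∠Z = arctan(-350/180) = -62.8°
I = V/|Z| = 252 mA
P = VI cos φ = 99 × 0.252 × cos(-62.8°) = 11.4 W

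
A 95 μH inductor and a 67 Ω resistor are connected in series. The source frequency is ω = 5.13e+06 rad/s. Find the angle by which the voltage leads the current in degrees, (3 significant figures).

X_L = ωL = 487 Ω
Z = 67.0 + j487 Ω
|Z| = √(67.0² + 487²) = 492 Ω
∠Z = arctan(487/67.0) = 82.2°

82.2°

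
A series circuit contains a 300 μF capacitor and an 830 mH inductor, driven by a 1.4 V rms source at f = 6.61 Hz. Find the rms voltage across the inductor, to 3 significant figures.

ω = 2πf = 41.53 rad/s
X_L = ωL = 34.5 Ω
X_C = 1/(ωC) = 80.3 Ω
Net reactance X = X_L − X_C = -45.8 Ω
Z = − j45.8 Ω
|Z| = √(0² + 45.8²) = 45.8 Ω
I = V/|Z| = 30.6 mA
V_L = I·|Z_L| = 0.0306 × 34.5 = 1.05 V

1.05 V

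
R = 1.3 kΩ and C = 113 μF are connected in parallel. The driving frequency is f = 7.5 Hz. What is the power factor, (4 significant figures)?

0.1430

ω = 2πf = 47.12 rad/s
X_C = 1/(ωC) = 187.8 Ω
Parallel: admittances add. Y = 1/R + jωC
Y = (0.0007692 + j0.005325) S
|Y| = 0.005380 S → |Z| = 1/|Y| = 185.9 Ω, ∠Z = −∠Y = -81.78°
cos φ = cos(-81.78°) = 0.1430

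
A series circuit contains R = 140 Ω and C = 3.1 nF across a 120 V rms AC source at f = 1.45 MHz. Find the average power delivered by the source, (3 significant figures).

96.7 W

ω = 2πf = 9.111e+06 rad/s
X_C = 1/(ωC) = 35.4 Ω
Z = 140 − j35.4 Ω
|Z| = √(140² + 35.4²) = 144 Ω
∠Z = arctan(-35.4/140) = -14.2°
I = V/|Z| = 831 mA
P = VI cos φ = 120 × 0.831 × cos(-14.2°) = 96.7 W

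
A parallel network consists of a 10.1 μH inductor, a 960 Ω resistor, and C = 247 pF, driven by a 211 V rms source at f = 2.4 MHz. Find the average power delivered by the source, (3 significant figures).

46.4 W

ω = 2πf = 1.508e+07 rad/s
X_L = ωL = 152 Ω
X_C = 1/(ωC) = 268 Ω
Parallel: admittances add. Y = 1/R + 1/(jωL) + jωC
Y = (0.00104 − j0.00284) S
|Y| = 0.00303 S → |Z| = 1/|Y| = 330 Ω, ∠Z = −∠Y = 69.9°
I = V/|Z| = 638 mA
P = VI cos φ = 211 × 0.638 × cos(69.9°) = 46.4 W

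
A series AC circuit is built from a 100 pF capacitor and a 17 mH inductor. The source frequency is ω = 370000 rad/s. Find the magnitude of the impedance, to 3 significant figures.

X_L = ωL = 6290 Ω
X_C = 1/(ωC) = 27000 Ω
Net reactance X = X_L − X_C = -20700 Ω
Z = − j20700 Ω
|Z| = √(0² + 20700²) = 20700 Ω

20700 Ω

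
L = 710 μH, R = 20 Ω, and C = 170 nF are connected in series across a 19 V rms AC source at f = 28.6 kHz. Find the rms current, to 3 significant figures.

ω = 2πf = 179700 rad/s
X_L = ωL = 128 Ω
X_C = 1/(ωC) = 32.7 Ω
Net reactance X = X_L − X_C = 94.9 Ω
Z = 20.0 + j94.9 Ω
|Z| = √(20.0² + 94.9²) = 96.9 Ω
I = V/|Z| = 19/96.9 = 196 mA

196 mA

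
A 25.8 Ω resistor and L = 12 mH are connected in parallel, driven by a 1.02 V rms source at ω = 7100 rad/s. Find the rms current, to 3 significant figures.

41.3 mA

X_L = ωL = 85.2 Ω
Parallel: admittances add. Y = 1/R + 1/(jωL)
Y = (0.0388 − j0.0117) S
|Y| = 0.0405 S → |Z| = 1/|Y| = 24.7 Ω, ∠Z = −∠Y = 16.8°
I = V/|Z| = 1.02/24.7 = 41.3 mA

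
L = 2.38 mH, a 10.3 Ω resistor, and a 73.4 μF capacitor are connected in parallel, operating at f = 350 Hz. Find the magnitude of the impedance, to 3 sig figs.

ω = 2πf = 2199 rad/s
X_L = ωL = 5.23 Ω
X_C = 1/(ωC) = 6.20 Ω
Parallel: admittances add. Y = 1/R + 1/(jωL) + jωC
Y = (0.0971 − j0.0296) S
|Y| = 0.102 S → |Z| = 1/|Y| = 9.85 Ω, ∠Z = −∠Y = 17.0°

9.85 Ω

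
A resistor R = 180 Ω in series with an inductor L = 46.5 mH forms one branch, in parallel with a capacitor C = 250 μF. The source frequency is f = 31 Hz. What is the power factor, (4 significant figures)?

ω = 2πf = 194.8 rad/s
X_L = ωL = 9.057 Ω
X_C = 1/(ωC) = 20.54 Ω
Branch 1 (R+jX_L): Z₁ = 180.0 + j9.057 Ω, |Z₁| = 180.2 Ω
Branch 2 (−jX_C): Z₂ = −j20.54 Ω
Parallel: Z = Z₁Z₂/(Z₁+Z₂), |Z| = 20.52 Ω, ∠Z = -83.47°
cos φ = cos(-83.47°) = 0.1137

0.1137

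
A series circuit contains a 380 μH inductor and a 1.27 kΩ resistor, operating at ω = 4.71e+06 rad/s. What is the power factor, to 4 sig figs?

0.5787

X_L = ωL = 1790 Ω
Z = 1270 + j1790 Ω
|Z| = √(1270² + 1790²) = 2195 Ω
∠Z = arctan(1790/1270) = 54.64°
cos φ = cos(54.64°) = 0.5787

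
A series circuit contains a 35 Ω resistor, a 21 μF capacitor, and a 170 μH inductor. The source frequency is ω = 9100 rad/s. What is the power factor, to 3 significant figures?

X_L = ωL = 1.55 Ω
X_C = 1/(ωC) = 5.23 Ω
Net reactance X = X_L − X_C = -3.69 Ω
Z = 35.0 − j3.69 Ω
|Z| = √(35.0² + 3.69²) = 35.2 Ω
∠Z = arctan(-3.69/35.0) = -6.01°
cos φ = cos(-6.01°) = 0.995

0.995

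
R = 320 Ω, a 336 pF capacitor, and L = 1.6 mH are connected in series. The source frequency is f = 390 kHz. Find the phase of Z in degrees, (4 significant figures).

ω = 2πf = 2.45e+06 rad/s
X_L = ωL = 3921 Ω
X_C = 1/(ωC) = 1215 Ω
Net reactance X = X_L − X_C = 2706 Ω
Z = 320.0 + j2706 Ω
|Z| = √(320.0² + 2706²) = 2725 Ω
∠Z = arctan(2706/320.0) = 83.26°

83.26°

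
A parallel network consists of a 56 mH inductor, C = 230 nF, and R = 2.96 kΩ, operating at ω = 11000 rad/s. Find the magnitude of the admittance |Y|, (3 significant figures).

X_L = ωL = 616 Ω
X_C = 1/(ωC) = 395 Ω
Parallel: admittances add. Y = 1/R + 1/(jωL) + jωC
Y = (0.000338 + j0.000907) S
|Y| = 0.000968 S → |Z| = 1/|Y| = 1030 Ω, ∠Z = −∠Y = -69.6°

968 μS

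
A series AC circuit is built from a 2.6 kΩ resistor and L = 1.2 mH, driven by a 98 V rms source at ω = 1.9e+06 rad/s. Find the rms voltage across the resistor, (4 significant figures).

73.68 V

X_L = ωL = 2280 Ω
Z = 2600 + j2280 Ω
|Z| = √(2600² + 2280²) = 3458 Ω
I = V/|Z| = 28.34 mA
V_R = I·|Z_R| = 0.02834 × 2600 = 73.68 V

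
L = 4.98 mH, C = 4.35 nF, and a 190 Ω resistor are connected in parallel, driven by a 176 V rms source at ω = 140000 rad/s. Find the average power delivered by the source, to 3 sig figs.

163 W

X_L = ωL = 697 Ω
X_C = 1/(ωC) = 1640 Ω
Parallel: admittances add. Y = 1/R + 1/(jωL) + jωC
Y = (0.00526 − j0.000825) S
|Y| = 0.00533 S → |Z| = 1/|Y| = 188 Ω, ∠Z = −∠Y = 8.91°
I = V/|Z| = 938 mA
P = VI cos φ = 176 × 0.938 × cos(8.91°) = 163 W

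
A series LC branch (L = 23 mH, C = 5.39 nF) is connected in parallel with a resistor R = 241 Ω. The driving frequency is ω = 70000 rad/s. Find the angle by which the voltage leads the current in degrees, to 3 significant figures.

X_L = ωL = 1610 Ω
X_C = 1/(ωC) = 2650 Ω
Branch 1: Z₁ = R = 241 Ω
Branch 2 (series LC): Z₂ = j(X_L − X_C) = −j1040 Ω
Parallel: Z = Z₁Z₂/(Z₁+Z₂), |Z| = 235 Ω, ∠Z = -13.0°

-13.0°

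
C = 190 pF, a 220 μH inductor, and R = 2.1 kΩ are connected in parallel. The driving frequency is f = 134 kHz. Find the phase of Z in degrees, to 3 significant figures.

84.8°

ω = 2πf = 841900 rad/s
X_L = ωL = 185 Ω
X_C = 1/(ωC) = 6250 Ω
Parallel: admittances add. Y = 1/R + 1/(jωL) + jωC
Y = (0.000476 − j0.00524) S
|Y| = 0.00526 S → |Z| = 1/|Y| = 190 Ω, ∠Z = −∠Y = 84.8°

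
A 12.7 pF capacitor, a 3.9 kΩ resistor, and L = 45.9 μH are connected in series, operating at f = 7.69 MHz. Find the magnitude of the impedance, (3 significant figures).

ω = 2πf = 4.832e+07 rad/s
X_L = ωL = 2220 Ω
X_C = 1/(ωC) = 1630 Ω
Net reactance X = X_L − X_C = 588 Ω
Z = 3900 + j588 Ω
|Z| = √(3900² + 588²) = 3940 Ω

3940 Ω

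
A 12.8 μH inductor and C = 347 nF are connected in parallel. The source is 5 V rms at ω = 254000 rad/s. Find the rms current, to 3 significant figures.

X_L = ωL = 3.25 Ω
X_C = 1/(ωC) = 11.3 Ω
Parallel: admittances add. Y = 1/(jωL) + jωC
Y = (0 − j0.219) S
|Y| = 0.219 S → |Z| = 1/|Y| = 4.56 Ω, ∠Z = −∠Y = 90.0°
I = V/|Z| = 5/4.56 = 1.10 A

1.10 A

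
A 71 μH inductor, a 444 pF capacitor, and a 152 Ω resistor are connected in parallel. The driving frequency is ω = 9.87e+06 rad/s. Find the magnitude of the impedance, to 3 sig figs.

139 Ω

X_L = ωL = 701 Ω
X_C = 1/(ωC) = 228 Ω
Parallel: admittances add. Y = 1/R + 1/(jωL) + jωC
Y = (0.00658 + j0.00296) S
|Y| = 0.00721 S → |Z| = 1/|Y| = 139 Ω, ∠Z = −∠Y = -24.2°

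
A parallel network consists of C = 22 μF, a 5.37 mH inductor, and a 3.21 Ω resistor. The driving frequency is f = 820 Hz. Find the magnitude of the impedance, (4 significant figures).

ω = 2πf = 5152 rad/s
X_L = ωL = 27.67 Ω
X_C = 1/(ωC) = 8.822 Ω
Parallel: admittances add. Y = 1/R + 1/(jωL) + jωC
Y = (0.3115 + j0.07721) S
|Y| = 0.3210 S → |Z| = 1/|Y| = 3.116 Ω, ∠Z = −∠Y = -13.92°

3.116 Ω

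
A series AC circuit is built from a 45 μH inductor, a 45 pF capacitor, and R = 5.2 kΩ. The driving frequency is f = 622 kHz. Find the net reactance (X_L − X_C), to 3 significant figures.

ω = 2πf = 3.908e+06 rad/s
X_L = ωL = 176 Ω
X_C = 1/(ωC) = 5690 Ω
X = 176 − 5690 = -5510 Ω

-5510 Ω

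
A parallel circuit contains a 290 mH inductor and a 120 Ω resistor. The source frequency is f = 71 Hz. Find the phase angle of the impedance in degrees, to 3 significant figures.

ω = 2πf = 446.1 rad/s
X_L = ωL = 129 Ω
Parallel: admittances add. Y = 1/R + 1/(jωL)
Y = (0.00833 − j0.00773) S
|Y| = 0.0114 S → |Z| = 1/|Y| = 88.0 Ω, ∠Z = −∠Y = 42.8°

42.8°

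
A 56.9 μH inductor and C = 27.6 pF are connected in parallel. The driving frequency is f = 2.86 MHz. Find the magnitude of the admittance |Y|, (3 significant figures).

ω = 2πf = 1.797e+07 rad/s
X_L = ωL = 1020 Ω
X_C = 1/(ωC) = 2020 Ω
Parallel: admittances add. Y = 1/(jωL) + jωC
Y = (0 − j0.000482) S
|Y| = 0.000482 S → |Z| = 1/|Y| = 2070 Ω, ∠Z = −∠Y = 90.0°

482 μS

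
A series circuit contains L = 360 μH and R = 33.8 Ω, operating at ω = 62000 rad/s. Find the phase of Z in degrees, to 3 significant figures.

33.4°

X_L = ωL = 22.3 Ω
Z = 33.8 + j22.3 Ω
|Z| = √(33.8² + 22.3²) = 40.5 Ω
∠Z = arctan(22.3/33.8) = 33.4°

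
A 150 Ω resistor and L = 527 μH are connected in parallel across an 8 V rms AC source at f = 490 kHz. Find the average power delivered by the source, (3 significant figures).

ω = 2πf = 3.079e+06 rad/s
X_L = ωL = 1620 Ω
Parallel: admittances add. Y = 1/R + 1/(jωL)
Y = (0.00667 − j0.000616) S
|Y| = 0.00670 S → |Z| = 1/|Y| = 149 Ω, ∠Z = −∠Y = 5.28°
I = V/|Z| = 53.6 mA
P = VI cos φ = 8 × 0.0536 × cos(5.28°) = 427 mW

427 mW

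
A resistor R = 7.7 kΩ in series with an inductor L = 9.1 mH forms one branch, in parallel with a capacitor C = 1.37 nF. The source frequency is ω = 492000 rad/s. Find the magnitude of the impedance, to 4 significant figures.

1600 Ω

X_L = ωL = 4477 Ω
X_C = 1/(ωC) = 1484 Ω
Branch 1 (R+jX_L): Z₁ = 7700 + j4477 Ω, |Z₁| = 8907 Ω
Branch 2 (−jX_C): Z₂ = −j1484 Ω
Parallel: Z = Z₁Z₂/(Z₁+Z₂), |Z| = 1600 Ω, ∠Z = -81.07°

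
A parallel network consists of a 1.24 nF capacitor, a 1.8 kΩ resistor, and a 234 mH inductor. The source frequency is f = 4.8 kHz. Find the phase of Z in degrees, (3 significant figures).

10.6°

ω = 2πf = 30160 rad/s
X_L = ωL = 7060 Ω
X_C = 1/(ωC) = 26700 Ω
Parallel: admittances add. Y = 1/R + 1/(jωL) + jωC
Y = (0.000556 − j0.000104) S
|Y| = 0.000565 S → |Z| = 1/|Y| = 1770 Ω, ∠Z = −∠Y = 10.6°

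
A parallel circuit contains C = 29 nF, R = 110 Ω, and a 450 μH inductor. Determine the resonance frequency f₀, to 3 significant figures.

ω₀ = 1/√(LC) = 1/√(0.00045 × 2.9e-08) = 276800 rad/s
f₀ = ω₀/(2π) = 44.1 kHz

44.1 kHz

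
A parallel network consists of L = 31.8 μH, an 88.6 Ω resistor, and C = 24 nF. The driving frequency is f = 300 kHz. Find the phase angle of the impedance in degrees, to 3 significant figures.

ω = 2πf = 1.885e+06 rad/s
X_L = ωL = 59.9 Ω
X_C = 1/(ωC) = 22.1 Ω
Parallel: admittances add. Y = 1/R + 1/(jωL) + jωC
Y = (0.0113 + j0.0286) S
|Y| = 0.0307 S → |Z| = 1/|Y| = 32.6 Ω, ∠Z = −∠Y = -68.4°

-68.4°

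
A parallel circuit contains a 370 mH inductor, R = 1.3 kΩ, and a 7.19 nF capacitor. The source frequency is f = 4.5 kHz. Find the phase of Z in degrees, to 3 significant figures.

ω = 2πf = 28270 rad/s
X_L = ωL = 10500 Ω
X_C = 1/(ωC) = 4920 Ω
Parallel: admittances add. Y = 1/R + 1/(jωL) + jωC
Y = (0.000769 + j0.000108) S
|Y| = 0.000777 S → |Z| = 1/|Y| = 1290 Ω, ∠Z = −∠Y = -7.97°

-7.97°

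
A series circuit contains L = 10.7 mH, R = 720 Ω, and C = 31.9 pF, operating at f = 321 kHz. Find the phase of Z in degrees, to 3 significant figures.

83.2°

ω = 2πf = 2.017e+06 rad/s
X_L = ωL = 21600 Ω
X_C = 1/(ωC) = 15500 Ω
Net reactance X = X_L − X_C = 6040 Ω
Z = 720 + j6040 Ω
|Z| = √(720² + 6040²) = 6080 Ω
∠Z = arctan(6040/720) = 83.2°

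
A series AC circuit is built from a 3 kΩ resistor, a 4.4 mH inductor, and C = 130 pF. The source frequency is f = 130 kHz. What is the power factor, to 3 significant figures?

0.458

ω = 2πf = 816800 rad/s
X_L = ωL = 3590 Ω
X_C = 1/(ωC) = 9420 Ω
Net reactance X = X_L − X_C = -5820 Ω
Z = 3000 − j5820 Ω
|Z| = √(3000² + 5820²) = 6550 Ω
∠Z = arctan(-5820/3000) = -62.7°
cos φ = cos(-62.7°) = 0.458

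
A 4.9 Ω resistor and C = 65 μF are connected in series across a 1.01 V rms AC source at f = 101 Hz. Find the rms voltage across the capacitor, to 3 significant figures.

0.990 V

ω = 2πf = 634.6 rad/s
X_C = 1/(ωC) = 24.2 Ω
Z = 4.90 − j24.2 Ω
|Z| = √(4.90² + 24.2²) = 24.7 Ω
I = V/|Z| = 40.8 mA
V_C = I·|Z_C| = 0.0408 × 24.2 = 0.990 V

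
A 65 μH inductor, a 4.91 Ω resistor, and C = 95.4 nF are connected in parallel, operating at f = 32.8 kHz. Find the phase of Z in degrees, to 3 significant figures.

15.1°

ω = 2πf = 206100 rad/s
X_L = ωL = 13.4 Ω
X_C = 1/(ωC) = 50.9 Ω
Parallel: admittances add. Y = 1/R + 1/(jωL) + jωC
Y = (0.204 − j0.0550) S
|Y| = 0.211 S → |Z| = 1/|Y| = 4.74 Ω, ∠Z = −∠Y = 15.1°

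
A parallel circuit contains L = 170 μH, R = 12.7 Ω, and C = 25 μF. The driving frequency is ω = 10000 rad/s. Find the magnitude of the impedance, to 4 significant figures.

2.880 Ω

X_L = ωL = 1.700 Ω
X_C = 1/(ωC) = 4.000 Ω
Parallel: admittances add. Y = 1/R + 1/(jωL) + jωC
Y = (0.07874 − j0.3382) S
|Y| = 0.3473 S → |Z| = 1/|Y| = 2.880 Ω, ∠Z = −∠Y = 76.90°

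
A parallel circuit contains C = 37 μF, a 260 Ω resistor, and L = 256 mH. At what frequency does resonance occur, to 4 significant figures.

ω₀ = 1/√(LC) = 1/√(0.256 × 3.7e-05) = 324.9 rad/s
f₀ = ω₀/(2π) = 51.71 Hz

51.71 Hz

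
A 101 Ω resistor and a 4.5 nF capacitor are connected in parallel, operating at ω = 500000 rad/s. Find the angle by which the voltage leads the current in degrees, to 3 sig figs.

X_C = 1/(ωC) = 444 Ω
Parallel: admittances add. Y = 1/R + jωC
Y = (0.00990 + j0.00225) S
|Y| = 0.0102 S → |Z| = 1/|Y| = 98.5 Ω, ∠Z = −∠Y = -12.8°

-12.8°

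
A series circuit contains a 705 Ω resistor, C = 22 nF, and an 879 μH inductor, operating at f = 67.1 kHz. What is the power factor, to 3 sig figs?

ω = 2πf = 421600 rad/s
X_L = ωL = 371 Ω
X_C = 1/(ωC) = 108 Ω
Net reactance X = X_L − X_C = 263 Ω
Z = 705 + j263 Ω
|Z| = √(705² + 263²) = 752 Ω
∠Z = arctan(263/705) = 20.4°
cos φ = cos(20.4°) = 0.937

0.937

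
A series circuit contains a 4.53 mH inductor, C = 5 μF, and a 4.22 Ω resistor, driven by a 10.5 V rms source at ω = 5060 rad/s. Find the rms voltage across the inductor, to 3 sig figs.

14.0 V

X_L = ωL = 22.9 Ω
X_C = 1/(ωC) = 39.5 Ω
Net reactance X = X_L − X_C = -16.6 Ω
Z = 4.22 − j16.6 Ω
|Z| = √(4.22² + 16.6²) = 17.1 Ω
I = V/|Z| = 613 mA
V_L = I·|Z_L| = 0.613 × 22.9 = 14.0 V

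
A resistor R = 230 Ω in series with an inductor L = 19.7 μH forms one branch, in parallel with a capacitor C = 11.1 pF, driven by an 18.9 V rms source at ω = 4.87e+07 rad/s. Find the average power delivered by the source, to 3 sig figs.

X_L = ωL = 959 Ω
X_C = 1/(ωC) = 1850 Ω
Branch 1 (R+jX_L): Z₁ = 230 + j959 Ω, |Z₁| = 987 Ω
Branch 2 (−jX_C): Z₂ = −j1850 Ω
Parallel: Z = Z₁Z₂/(Z₁+Z₂), |Z| = 1980 Ω, ∠Z = 62.0°
I = V/|Z| = 9.52 mA
P = VI cos φ = 18.9 × 0.00952 × cos(62.0°) = 84.4 mW

84.4 mW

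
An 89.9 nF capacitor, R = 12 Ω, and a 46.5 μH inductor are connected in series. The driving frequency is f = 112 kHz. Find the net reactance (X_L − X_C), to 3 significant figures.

16.9 Ω

ω = 2πf = 703700 rad/s
X_L = ωL = 32.7 Ω
X_C = 1/(ωC) = 15.8 Ω
X = 32.7 − 15.8 = 16.9 Ω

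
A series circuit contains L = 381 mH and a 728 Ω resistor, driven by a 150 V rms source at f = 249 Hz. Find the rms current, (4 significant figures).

ω = 2πf = 1565 rad/s
X_L = ωL = 596.1 Ω
Z = 728.0 + j596.1 Ω
|Z| = √(728.0² + 596.1²) = 940.9 Ω
I = V/|Z| = 150/940.9 = 159.4 mA

159.4 mA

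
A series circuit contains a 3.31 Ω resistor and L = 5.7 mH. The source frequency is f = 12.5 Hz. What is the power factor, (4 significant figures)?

ω = 2πf = 78.54 rad/s
X_L = ωL = 0.4477 Ω
Z = 3.310 + j0.4477 Ω
|Z| = √(3.310² + 0.4477²) = 3.340 Ω
∠Z = arctan(0.4477/3.310) = 7.703°
cos φ = cos(7.703°) = 0.9910

0.9910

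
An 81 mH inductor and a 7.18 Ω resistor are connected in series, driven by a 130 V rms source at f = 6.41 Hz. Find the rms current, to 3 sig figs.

16.5 A

ω = 2πf = 40.28 rad/s
X_L = ωL = 3.26 Ω
Z = 7.18 + j3.26 Ω
|Z| = √(7.18² + 3.26²) = 7.89 Ω
I = V/|Z| = 130/7.89 = 16.5 A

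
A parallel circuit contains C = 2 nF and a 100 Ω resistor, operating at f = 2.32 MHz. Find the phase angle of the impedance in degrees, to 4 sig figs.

ω = 2πf = 1.458e+07 rad/s
X_C = 1/(ωC) = 34.30 Ω
Parallel: admittances add. Y = 1/R + jωC
Y = (0.01000 + j0.02915) S
|Y| = 0.03082 S → |Z| = 1/|Y| = 32.45 Ω, ∠Z = −∠Y = -71.07°

-71.07°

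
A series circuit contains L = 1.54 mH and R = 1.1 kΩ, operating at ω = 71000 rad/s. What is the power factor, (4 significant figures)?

X_L = ωL = 109.3 Ω
Z = 1100 + j109.3 Ω
|Z| = √(1100² + 109.3²) = 1105 Ω
∠Z = arctan(109.3/1100) = 5.677°
cos φ = cos(5.677°) = 0.9951

0.9951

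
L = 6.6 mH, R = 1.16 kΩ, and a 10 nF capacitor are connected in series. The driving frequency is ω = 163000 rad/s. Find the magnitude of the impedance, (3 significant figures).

1250 Ω

X_L = ωL = 1080 Ω
X_C = 1/(ωC) = 613 Ω
Net reactance X = X_L − X_C = 462 Ω
Z = 1160 + j462 Ω
|Z| = √(1160² + 462²) = 1250 Ω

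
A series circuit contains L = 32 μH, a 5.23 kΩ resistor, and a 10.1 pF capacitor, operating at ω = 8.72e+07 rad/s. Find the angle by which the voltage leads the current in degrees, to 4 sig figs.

17.56°

X_L = ωL = 2790 Ω
X_C = 1/(ωC) = 1135 Ω
Net reactance X = X_L − X_C = 1655 Ω
Z = 5230 + j1655 Ω
|Z| = √(5230² + 1655²) = 5486 Ω
∠Z = arctan(1655/5230) = 17.56°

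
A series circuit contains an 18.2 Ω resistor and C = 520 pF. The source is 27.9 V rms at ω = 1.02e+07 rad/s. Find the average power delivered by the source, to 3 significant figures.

395 mW

X_C = 1/(ωC) = 189 Ω
Z = 18.2 − j189 Ω
|Z| = √(18.2² + 189²) = 189 Ω
∠Z = arctan(-189/18.2) = -84.5°
I = V/|Z| = 147 mA
P = VI cos φ = 27.9 × 0.147 × cos(-84.5°) = 395 mW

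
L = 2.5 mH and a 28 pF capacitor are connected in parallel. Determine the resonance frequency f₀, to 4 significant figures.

ω₀ = 1/√(LC) = 1/√(0.0025 × 2.8e-11) = 3.78e+06 rad/s
f₀ = ω₀/(2π) = 601.5 kHz

601.5 kHz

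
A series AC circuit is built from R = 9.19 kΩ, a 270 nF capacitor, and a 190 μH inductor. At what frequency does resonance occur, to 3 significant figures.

ω₀ = 1/√(LC) = 1/√(0.00019 × 2.7e-07) = 139600 rad/s
f₀ = ω₀/(2π) = 22.2 kHz

22.2 kHz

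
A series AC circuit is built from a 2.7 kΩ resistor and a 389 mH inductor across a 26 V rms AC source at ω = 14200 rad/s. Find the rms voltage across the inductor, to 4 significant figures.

23.36 V

X_L = ωL = 5524 Ω
Z = 2700 + j5524 Ω
|Z| = √(2700² + 5524²) = 6148 Ω
I = V/|Z| = 4.229 mA
V_L = I·|Z_L| = 0.004229 × 5524 = 23.36 V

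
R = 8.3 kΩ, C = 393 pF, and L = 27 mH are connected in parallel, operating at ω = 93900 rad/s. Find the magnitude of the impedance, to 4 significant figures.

X_L = ωL = 2535 Ω
X_C = 1/(ωC) = 27100 Ω
Parallel: admittances add. Y = 1/R + 1/(jωL) + jωC
Y = (0.0001205 − j0.0003575) S
|Y| = 0.0003773 S → |Z| = 1/|Y| = 2651 Ω, ∠Z = −∠Y = 71.38°

2651 Ω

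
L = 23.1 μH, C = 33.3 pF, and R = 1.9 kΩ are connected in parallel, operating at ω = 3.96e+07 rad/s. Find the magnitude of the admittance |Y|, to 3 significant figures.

X_L = ωL = 915 Ω
X_C = 1/(ωC) = 758 Ω
Parallel: admittances add. Y = 1/R + 1/(jωL) + jωC
Y = (0.000526 + j0.000225) S
|Y| = 0.000573 S → |Z| = 1/|Y| = 1750 Ω, ∠Z = −∠Y = -23.2°

573 μS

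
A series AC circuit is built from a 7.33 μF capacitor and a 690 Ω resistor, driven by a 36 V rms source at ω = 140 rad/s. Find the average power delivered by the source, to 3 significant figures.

X_C = 1/(ωC) = 974 Ω
Z = 690 − j974 Ω
|Z| = √(690² + 974²) = 1190 Ω
∠Z = arctan(-974/690) = -54.7°
I = V/|Z| = 30.2 mA
P = VI cos φ = 36 × 0.0302 × cos(-54.7°) = 627 mW

627 mW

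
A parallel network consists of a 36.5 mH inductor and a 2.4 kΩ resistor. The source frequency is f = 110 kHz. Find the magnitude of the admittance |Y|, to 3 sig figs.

ω = 2πf = 691200 rad/s
X_L = ωL = 25200 Ω
Parallel: admittances add. Y = 1/R + 1/(jωL)
Y = (0.000417 − j3.96e-05) S
|Y| = 0.000419 S → |Z| = 1/|Y| = 2390 Ω, ∠Z = −∠Y = 5.43°

419 μS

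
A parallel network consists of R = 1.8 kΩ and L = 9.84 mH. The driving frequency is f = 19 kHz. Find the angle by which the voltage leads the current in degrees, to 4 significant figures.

56.87°

ω = 2πf = 119400 rad/s
X_L = ωL = 1175 Ω
Parallel: admittances add. Y = 1/R + 1/(jωL)
Y = (0.0005556 − j0.0008513) S
|Y| = 0.001017 S → |Z| = 1/|Y| = 983.7 Ω, ∠Z = −∠Y = 56.87°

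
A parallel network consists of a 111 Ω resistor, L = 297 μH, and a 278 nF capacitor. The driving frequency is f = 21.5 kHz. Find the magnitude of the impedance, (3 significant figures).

64.5 Ω

ω = 2πf = 135100 rad/s
X_L = ωL = 40.1 Ω
X_C = 1/(ωC) = 26.6 Ω
Parallel: admittances add. Y = 1/R + 1/(jωL) + jωC
Y = (0.00901 + j0.0126) S
|Y| = 0.0155 S → |Z| = 1/|Y| = 64.5 Ω, ∠Z = −∠Y = -54.5°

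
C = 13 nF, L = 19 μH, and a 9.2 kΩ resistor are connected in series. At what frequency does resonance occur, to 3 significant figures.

ω₀ = 1/√(LC) = 1/√(1.9e-05 × 1.3e-08) = 2.012e+06 rad/s
f₀ = ω₀/(2π) = 320 kHz

320 kHz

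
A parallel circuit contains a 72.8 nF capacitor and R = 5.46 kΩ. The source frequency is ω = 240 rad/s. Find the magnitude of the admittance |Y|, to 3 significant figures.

184 μS

X_C = 1/(ωC) = 57200 Ω
Parallel: admittances add. Y = 1/R + jωC
Y = (0.000183 + j1.75e-05) S
|Y| = 0.000184 S → |Z| = 1/|Y| = 5440 Ω, ∠Z = −∠Y = -5.45°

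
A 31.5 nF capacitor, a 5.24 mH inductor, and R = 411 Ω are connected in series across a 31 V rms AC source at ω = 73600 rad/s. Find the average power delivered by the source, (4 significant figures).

2.310 W

X_L = ωL = 385.7 Ω
X_C = 1/(ωC) = 431.3 Ω
Net reactance X = X_L − X_C = -45.67 Ω
Z = 411.0 − j45.67 Ω
|Z| = √(411.0² + 45.67²) = 413.5 Ω
∠Z = arctan(-45.67/411.0) = -6.340°
I = V/|Z| = 74.96 mA
P = VI cos φ = 31 × 0.07496 × cos(-6.340°) = 2.310 W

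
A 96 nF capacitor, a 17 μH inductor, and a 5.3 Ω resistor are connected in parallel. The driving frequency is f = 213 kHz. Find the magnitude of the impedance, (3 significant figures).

ω = 2πf = 1.338e+06 rad/s
X_L = ωL = 22.8 Ω
X_C = 1/(ωC) = 7.78 Ω
Parallel: admittances add. Y = 1/R + 1/(jωL) + jωC
Y = (0.189 + j0.0845) S
|Y| = 0.207 S → |Z| = 1/|Y| = 4.84 Ω, ∠Z = −∠Y = -24.1°

4.84 Ω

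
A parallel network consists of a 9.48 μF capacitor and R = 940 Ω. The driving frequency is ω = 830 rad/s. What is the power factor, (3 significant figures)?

X_C = 1/(ωC) = 127 Ω
Parallel: admittances add. Y = 1/R + jωC
Y = (0.00106 + j0.00787) S
|Y| = 0.00794 S → |Z| = 1/|Y| = 126 Ω, ∠Z = −∠Y = -82.3°
cos φ = cos(-82.3°) = 0.134

0.134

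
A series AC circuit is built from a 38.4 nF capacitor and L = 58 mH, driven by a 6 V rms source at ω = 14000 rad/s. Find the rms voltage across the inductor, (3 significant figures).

X_L = ωL = 812 Ω
X_C = 1/(ωC) = 1860 Ω
Net reactance X = X_L − X_C = -1050 Ω
Z = − j1050 Ω
|Z| = √(0² + 1050²) = 1050 Ω
I = V/|Z| = 5.72 mA
V_L = I·|Z_L| = 0.00572 × 812 = 4.65 V

4.65 V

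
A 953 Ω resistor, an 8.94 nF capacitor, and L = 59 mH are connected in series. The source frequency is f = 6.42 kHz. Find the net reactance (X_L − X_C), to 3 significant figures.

-393 Ω

ω = 2πf = 40340 rad/s
X_L = ωL = 2380 Ω
X_C = 1/(ωC) = 2770 Ω
X = 2380 − 2770 = -393 Ω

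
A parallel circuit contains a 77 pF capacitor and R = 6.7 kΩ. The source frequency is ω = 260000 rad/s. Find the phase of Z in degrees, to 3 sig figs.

X_C = 1/(ωC) = 50000 Ω
Parallel: admittances add. Y = 1/R + jωC
Y = (0.000149 + j2e-05) S
|Y| = 0.000151 S → |Z| = 1/|Y| = 6640 Ω, ∠Z = −∠Y = -7.64°

-7.64°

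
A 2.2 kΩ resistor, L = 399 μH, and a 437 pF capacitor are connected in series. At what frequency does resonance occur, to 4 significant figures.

381.1 kHz

ω₀ = 1/√(LC) = 1/√(0.000399 × 4.37e-10) = 2.395e+06 rad/s
f₀ = ω₀/(2π) = 381.1 kHz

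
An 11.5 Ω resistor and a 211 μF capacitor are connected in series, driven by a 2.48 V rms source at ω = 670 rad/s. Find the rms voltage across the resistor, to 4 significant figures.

X_C = 1/(ωC) = 7.074 Ω
Z = 11.50 − j7.074 Ω
|Z| = √(11.50² + 7.074²) = 13.50 Ω
I = V/|Z| = 183.7 mA
V_R = I·|Z_R| = 0.1837 × 11.50 = 2.112 V

2.112 V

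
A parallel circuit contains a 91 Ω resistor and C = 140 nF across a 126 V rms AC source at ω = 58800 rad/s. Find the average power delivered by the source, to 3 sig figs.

174 W

X_C = 1/(ωC) = 121 Ω
Parallel: admittances add. Y = 1/R + jωC
Y = (0.0110 + j0.00823) S
|Y| = 0.0137 S → |Z| = 1/|Y| = 72.8 Ω, ∠Z = −∠Y = -36.8°
I = V/|Z| = 1.73 A
P = VI cos φ = 126 × 1.73 × cos(-36.8°) = 174 W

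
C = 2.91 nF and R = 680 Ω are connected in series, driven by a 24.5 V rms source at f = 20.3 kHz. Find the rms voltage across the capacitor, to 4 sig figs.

23.76 V

ω = 2πf = 127500 rad/s
X_C = 1/(ωC) = 2694 Ω
Z = 680.0 − j2694 Ω
|Z| = √(680.0² + 2694²) = 2779 Ω
I = V/|Z| = 8.817 mA
V_C = I·|Z_C| = 0.008817 × 2694 = 23.76 V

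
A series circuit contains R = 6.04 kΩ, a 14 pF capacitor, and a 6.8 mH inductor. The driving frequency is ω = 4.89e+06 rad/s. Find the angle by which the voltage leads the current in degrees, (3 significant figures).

72.1°

X_L = ωL = 33300 Ω
X_C = 1/(ωC) = 14600 Ω
Net reactance X = X_L − X_C = 18600 Ω
Z = 6040 + j18600 Ω
|Z| = √(6040² + 18600²) = 19600 Ω
∠Z = arctan(18600/6040) = 72.1°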